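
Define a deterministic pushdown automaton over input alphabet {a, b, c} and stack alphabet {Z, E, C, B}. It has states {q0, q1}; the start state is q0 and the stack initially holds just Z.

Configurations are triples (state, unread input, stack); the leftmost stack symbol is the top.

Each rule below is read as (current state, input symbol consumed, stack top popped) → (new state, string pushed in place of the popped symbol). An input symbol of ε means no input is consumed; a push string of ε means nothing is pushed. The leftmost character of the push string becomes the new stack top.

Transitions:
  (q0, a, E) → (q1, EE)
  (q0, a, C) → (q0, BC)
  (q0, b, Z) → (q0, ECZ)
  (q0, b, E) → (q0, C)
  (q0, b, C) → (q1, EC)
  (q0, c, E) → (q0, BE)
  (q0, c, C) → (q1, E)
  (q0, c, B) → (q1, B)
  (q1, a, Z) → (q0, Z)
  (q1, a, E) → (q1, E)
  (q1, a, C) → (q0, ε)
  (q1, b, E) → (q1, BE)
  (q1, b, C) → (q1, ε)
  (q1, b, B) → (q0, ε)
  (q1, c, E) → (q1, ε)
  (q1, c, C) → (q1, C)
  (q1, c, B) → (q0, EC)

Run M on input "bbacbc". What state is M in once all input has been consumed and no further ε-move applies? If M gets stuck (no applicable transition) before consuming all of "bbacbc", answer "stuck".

q1

(q0, bbacbc, Z)
  read b, top Z: go to q0, push ECZ → (q0, bacbc, ECZ)
  read b, top E: go to q0, push C → (q0, acbc, CCZ)
  read a, top C: go to q0, push BC → (q0, cbc, BCCZ)
  read c, top B: go to q1, push B → (q1, bc, BCCZ)
  read b, top B: go to q0, push ε → (q0, c, CCZ)
  read c, top C: go to q1, push E → (q1, ε, ECZ)
All input consumed; M is in state q1.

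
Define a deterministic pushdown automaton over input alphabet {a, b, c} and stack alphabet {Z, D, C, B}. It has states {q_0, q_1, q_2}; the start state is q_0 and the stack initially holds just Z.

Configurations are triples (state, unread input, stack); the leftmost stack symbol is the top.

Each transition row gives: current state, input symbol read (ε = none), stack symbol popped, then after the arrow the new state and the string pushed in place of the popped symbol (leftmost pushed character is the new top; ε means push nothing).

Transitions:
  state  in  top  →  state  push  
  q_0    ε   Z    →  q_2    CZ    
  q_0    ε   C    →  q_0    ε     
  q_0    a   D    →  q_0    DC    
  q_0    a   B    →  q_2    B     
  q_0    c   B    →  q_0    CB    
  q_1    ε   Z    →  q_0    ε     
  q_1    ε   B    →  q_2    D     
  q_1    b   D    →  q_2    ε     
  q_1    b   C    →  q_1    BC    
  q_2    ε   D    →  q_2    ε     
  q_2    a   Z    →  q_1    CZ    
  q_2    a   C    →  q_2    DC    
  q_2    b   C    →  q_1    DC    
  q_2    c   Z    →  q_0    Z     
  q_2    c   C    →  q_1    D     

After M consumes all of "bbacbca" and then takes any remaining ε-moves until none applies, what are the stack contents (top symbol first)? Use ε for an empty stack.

CZ

(q_0, bbacbca, Z)
  ε-move, top Z: go to q_2, push CZ → (q_2, bbacbca, CZ)
  read b, top C: go to q_1, push DC → (q_1, bacbca, DCZ)
  read b, top D: go to q_2, push ε → (q_2, acbca, CZ)
  read a, top C: go to q_2, push DC → (q_2, cbca, DCZ)
  ε-move, top D: go to q_2, push ε → (q_2, cbca, CZ)
  read c, top C: go to q_1, push D → (q_1, bca, DZ)
  read b, top D: go to q_2, push ε → (q_2, ca, Z)
  read c, top Z: go to q_0, push Z → (q_0, a, Z)
  ε-move, top Z: go to q_2, push CZ → (q_2, a, CZ)
  read a, top C: go to q_2, push DC → (q_2, ε, DCZ)
  ε-move, top D: go to q_2, push ε → (q_2, ε, CZ)
All input consumed in state q_2 with stack CZ.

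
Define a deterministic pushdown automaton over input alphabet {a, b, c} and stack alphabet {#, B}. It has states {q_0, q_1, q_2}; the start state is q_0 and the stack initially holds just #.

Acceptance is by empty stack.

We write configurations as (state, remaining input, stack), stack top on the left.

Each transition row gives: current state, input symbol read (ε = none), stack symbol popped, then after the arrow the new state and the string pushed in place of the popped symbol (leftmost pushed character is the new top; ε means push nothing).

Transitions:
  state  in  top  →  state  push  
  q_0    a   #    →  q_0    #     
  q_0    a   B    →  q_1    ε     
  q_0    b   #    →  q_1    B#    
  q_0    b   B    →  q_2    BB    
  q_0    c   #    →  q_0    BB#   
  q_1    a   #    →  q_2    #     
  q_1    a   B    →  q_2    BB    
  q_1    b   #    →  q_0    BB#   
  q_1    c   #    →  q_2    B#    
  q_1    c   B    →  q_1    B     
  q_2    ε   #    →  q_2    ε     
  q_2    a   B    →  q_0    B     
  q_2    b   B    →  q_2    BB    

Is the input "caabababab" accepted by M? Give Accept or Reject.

Reject

(q_0, caabababab, #)
  read c, top #: go to q_0, push BB# → (q_0, aabababab, BB#)
  read a, top B: go to q_1, push ε → (q_1, abababab, B#)
  read a, top B: go to q_2, push BB → (q_2, bababab, BB#)
  read b, top B: go to q_2, push BB → (q_2, ababab, BBB#)
  read a, top B: go to q_0, push B → (q_0, babab, BBB#)
  read b, top B: go to q_2, push BB → (q_2, abab, BBBB#)
  read a, top B: go to q_0, push B → (q_0, bab, BBBB#)
  read b, top B: go to q_2, push BB → (q_2, ab, BBBBB#)
  read a, top B: go to q_0, push B → (q_0, b, BBBBB#)
  read b, top B: go to q_2, push BB → (q_2, ε, BBBBBB#)
All input consumed; stack is BBBBBB#, not empty, and no further ε-move applies.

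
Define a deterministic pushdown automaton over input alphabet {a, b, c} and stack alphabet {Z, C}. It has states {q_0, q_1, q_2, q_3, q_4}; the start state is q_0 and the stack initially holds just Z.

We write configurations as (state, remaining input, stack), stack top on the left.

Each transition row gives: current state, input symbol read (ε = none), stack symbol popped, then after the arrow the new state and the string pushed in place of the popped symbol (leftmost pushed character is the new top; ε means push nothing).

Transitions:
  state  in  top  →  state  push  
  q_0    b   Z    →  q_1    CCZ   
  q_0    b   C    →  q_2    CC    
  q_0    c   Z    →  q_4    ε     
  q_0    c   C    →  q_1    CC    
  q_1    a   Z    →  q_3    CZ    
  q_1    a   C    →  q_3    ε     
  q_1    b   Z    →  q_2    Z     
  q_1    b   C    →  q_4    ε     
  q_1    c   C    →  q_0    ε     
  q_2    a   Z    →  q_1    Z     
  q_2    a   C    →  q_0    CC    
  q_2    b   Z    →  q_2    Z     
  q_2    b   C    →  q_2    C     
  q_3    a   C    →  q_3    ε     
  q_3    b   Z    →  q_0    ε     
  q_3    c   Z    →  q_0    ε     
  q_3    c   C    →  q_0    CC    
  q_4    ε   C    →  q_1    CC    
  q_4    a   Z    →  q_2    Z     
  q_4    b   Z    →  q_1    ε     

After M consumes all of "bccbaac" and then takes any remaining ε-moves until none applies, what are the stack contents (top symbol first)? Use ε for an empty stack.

ε

(q_0, bccbaac, Z)
  read b, top Z: go to q_1, push CCZ → (q_1, ccbaac, CCZ)
  read c, top C: go to q_0, push ε → (q_0, cbaac, CZ)
  read c, top C: go to q_1, push CC → (q_1, baac, CCZ)
  read b, top C: go to q_4, push ε → (q_4, aac, CZ)
  ε-move, top C: go to q_1, push CC → (q_1, aac, CCZ)
  read a, top C: go to q_3, push ε → (q_3, ac, CZ)
  read a, top C: go to q_3, push ε → (q_3, c, Z)
  read c, top Z: go to q_0, push ε → (q_0, ε, ε)
All input consumed in state q_0 with stack ε.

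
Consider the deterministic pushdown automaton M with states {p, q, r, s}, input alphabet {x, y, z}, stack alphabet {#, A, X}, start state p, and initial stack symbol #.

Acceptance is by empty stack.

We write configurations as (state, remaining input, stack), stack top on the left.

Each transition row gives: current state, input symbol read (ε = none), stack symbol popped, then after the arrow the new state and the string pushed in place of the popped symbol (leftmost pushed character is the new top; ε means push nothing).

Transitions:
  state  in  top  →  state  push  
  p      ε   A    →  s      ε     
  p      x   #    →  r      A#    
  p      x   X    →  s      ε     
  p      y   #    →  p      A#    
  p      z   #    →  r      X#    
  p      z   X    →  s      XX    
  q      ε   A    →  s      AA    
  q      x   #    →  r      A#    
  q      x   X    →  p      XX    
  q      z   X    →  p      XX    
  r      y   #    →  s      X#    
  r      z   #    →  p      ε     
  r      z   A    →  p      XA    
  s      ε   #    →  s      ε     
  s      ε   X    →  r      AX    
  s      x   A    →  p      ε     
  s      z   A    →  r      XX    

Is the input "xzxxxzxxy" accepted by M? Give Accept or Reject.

Accept

(p, xzxxxzxxy, #) ⊢ (r, zxxxzxxy, A#) ⊢ (p, xxxzxxy, XA#) ⊢ (s, xxzxxy, A#) ⊢ (p, xzxxy, #) ⊢ (r, zxxy, A#) ⊢ (p, xxy, XA#) ⊢ (s, xy, A#) ⊢ (p, y, #) ⊢ (p, ε, A#) ⊢ (s, ε, #) ⊢ (s, ε, ε)
All input consumed and the stack is empty.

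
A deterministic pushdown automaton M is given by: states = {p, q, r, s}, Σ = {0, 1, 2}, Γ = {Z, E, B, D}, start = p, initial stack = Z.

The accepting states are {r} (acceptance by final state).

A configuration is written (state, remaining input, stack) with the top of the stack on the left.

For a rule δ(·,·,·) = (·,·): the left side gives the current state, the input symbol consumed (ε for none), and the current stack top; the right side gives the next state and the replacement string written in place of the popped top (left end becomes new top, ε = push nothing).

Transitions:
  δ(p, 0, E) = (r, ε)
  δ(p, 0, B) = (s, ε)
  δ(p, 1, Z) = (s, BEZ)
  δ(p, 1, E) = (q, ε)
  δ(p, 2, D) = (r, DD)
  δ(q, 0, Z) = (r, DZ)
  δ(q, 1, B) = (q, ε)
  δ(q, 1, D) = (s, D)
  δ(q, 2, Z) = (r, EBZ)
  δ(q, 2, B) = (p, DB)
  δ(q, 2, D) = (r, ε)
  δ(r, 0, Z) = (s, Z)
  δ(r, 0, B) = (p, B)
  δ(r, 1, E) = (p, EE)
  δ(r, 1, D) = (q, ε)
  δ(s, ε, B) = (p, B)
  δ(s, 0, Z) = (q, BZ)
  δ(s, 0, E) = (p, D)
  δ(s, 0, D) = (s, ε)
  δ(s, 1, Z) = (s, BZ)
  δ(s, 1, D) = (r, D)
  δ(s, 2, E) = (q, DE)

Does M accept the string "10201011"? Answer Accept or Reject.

Reject

(p, 10201011, Z)
  read 1, top Z: go to s, push BEZ → (s, 0201011, BEZ)
  ε-move, top B: go to p, push B → (p, 0201011, BEZ)
  read 0, top B: go to s, push ε → (s, 201011, EZ)
  read 2, top E: go to q, push DE → (q, 01011, DEZ)
No transition applies at (q, 01011, DEZ); input not fully consumed.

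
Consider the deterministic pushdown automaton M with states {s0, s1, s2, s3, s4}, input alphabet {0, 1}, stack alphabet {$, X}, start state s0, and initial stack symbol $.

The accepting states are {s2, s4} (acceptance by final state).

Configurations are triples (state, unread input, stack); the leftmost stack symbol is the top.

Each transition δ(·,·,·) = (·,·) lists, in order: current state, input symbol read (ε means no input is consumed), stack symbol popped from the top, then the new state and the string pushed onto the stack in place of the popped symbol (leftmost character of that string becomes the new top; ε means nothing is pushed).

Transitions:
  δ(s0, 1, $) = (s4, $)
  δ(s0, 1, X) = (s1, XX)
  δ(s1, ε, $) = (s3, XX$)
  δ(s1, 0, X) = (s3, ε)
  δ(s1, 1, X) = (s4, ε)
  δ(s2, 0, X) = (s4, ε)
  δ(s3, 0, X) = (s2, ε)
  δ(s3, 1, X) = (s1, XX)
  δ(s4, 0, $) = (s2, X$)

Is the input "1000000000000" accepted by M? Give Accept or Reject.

Accept

(s0, 1000000000000, $) ⊢ (s4, 000000000000, $) ⊢ (s2, 00000000000, X$) ⊢ (s4, 0000000000, $) ⊢ (s2, 000000000, X$) ⊢ (s4, 00000000, $) ⊢ (s2, 0000000, X$) ⊢ (s4, 000000, $) ⊢ (s2, 00000, X$) ⊢ (s4, 0000, $) ⊢ (s2, 000, X$) ⊢ (s4, 00, $) ⊢ (s2, 0, X$) ⊢ (s4, ε, $)
All input consumed; state s4 ∈ F.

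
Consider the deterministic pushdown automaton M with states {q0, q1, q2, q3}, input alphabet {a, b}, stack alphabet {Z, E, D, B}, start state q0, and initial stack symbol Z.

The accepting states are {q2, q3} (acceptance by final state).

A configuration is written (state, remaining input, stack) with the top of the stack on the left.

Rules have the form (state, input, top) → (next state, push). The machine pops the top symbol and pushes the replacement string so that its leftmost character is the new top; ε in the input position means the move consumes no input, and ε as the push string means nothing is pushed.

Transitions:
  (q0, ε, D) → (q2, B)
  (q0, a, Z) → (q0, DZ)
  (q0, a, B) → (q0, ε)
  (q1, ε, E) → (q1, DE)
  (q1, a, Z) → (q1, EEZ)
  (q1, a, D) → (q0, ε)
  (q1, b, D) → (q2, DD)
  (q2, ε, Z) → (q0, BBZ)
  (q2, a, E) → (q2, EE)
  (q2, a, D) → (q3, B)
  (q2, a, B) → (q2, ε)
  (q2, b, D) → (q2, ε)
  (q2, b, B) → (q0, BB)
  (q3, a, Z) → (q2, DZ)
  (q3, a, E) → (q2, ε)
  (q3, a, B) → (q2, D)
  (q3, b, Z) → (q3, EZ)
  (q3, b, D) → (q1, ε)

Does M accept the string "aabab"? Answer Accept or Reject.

(q0, aabab, Z)
  read a, top Z: go to q0, push DZ → (q0, abab, DZ)
  ε-move, top D: go to q2, push B → (q2, abab, BZ)
  read a, top B: go to q2, push ε → (q2, bab, Z)
  ε-move, top Z: go to q0, push BBZ → (q0, bab, BBZ)
No transition applies at (q0, bab, BBZ); input not fully consumed.

Reject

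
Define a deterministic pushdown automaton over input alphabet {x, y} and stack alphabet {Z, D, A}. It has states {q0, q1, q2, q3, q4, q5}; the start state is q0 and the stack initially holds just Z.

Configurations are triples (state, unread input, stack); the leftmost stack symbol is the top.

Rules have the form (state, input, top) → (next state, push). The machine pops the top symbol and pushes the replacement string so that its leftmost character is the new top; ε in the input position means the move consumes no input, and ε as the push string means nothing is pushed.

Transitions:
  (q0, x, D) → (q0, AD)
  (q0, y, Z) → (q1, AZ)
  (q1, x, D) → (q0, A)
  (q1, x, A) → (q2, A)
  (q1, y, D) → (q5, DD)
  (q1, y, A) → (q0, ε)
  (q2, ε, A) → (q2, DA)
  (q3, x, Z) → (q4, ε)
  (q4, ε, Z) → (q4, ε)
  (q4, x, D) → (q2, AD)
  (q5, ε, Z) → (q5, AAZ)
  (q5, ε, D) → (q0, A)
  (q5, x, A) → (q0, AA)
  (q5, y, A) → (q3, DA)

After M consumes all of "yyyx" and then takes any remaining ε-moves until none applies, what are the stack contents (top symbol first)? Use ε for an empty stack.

(q0, yyyx, Z)
  read y, top Z: go to q1, push AZ → (q1, yyx, AZ)
  read y, top A: go to q0, push ε → (q0, yx, Z)
  read y, top Z: go to q1, push AZ → (q1, x, AZ)
  read x, top A: go to q2, push A → (q2, ε, AZ)
  ε-move, top A: go to q2, push DA → (q2, ε, DAZ)
All input consumed in state q2 with stack DAZ.

DAZ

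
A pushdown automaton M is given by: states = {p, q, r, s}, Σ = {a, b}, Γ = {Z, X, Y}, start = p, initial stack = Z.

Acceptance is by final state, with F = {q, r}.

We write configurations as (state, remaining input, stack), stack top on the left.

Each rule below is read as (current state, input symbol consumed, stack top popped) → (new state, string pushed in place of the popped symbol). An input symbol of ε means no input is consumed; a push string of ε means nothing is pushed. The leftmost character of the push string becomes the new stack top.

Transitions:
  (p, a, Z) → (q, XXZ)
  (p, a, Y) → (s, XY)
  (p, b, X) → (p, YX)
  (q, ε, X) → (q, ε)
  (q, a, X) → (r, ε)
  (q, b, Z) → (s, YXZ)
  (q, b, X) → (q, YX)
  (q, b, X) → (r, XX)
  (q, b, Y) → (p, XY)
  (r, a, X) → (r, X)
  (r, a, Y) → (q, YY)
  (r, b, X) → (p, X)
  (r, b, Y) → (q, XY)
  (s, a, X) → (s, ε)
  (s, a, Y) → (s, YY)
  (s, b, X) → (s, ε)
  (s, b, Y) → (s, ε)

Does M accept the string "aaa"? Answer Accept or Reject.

One accepting computation: (p, aaa, Z) ⊢ (q, aa, XXZ) ⊢ (r, a, XZ) ⊢ (r, ε, XZ)
All input consumed and state r ∈ F.

Accept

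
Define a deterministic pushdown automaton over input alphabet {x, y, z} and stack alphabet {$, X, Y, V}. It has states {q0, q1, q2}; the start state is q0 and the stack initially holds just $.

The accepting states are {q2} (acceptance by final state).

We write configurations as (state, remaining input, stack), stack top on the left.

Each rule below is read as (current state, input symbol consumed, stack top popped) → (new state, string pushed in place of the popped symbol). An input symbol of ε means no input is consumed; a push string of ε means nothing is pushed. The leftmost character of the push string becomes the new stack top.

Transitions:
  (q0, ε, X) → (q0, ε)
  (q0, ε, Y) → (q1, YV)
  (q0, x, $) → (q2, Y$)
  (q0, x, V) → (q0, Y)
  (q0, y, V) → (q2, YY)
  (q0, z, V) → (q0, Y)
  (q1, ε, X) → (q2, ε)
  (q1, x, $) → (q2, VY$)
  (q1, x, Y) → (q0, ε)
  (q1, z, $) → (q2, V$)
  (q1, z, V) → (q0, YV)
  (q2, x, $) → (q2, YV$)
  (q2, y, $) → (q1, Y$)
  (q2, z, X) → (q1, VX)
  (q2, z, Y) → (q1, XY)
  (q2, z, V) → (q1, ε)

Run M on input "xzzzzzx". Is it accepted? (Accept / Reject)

(q0, xzzzzzx, $) ⊢ (q2, zzzzzx, Y$) ⊢ (q1, zzzzx, XY$) ⊢ (q2, zzzzx, Y$) ⊢ (q1, zzzx, XY$) ⊢ (q2, zzzx, Y$) ⊢ (q1, zzx, XY$) ⊢ (q2, zzx, Y$) ⊢ (q1, zx, XY$) ⊢ (q2, zx, Y$) ⊢ (q1, x, XY$) ⊢ (q2, x, Y$)
No transition applies at (q2, x, Y$); input not fully consumed.

Reject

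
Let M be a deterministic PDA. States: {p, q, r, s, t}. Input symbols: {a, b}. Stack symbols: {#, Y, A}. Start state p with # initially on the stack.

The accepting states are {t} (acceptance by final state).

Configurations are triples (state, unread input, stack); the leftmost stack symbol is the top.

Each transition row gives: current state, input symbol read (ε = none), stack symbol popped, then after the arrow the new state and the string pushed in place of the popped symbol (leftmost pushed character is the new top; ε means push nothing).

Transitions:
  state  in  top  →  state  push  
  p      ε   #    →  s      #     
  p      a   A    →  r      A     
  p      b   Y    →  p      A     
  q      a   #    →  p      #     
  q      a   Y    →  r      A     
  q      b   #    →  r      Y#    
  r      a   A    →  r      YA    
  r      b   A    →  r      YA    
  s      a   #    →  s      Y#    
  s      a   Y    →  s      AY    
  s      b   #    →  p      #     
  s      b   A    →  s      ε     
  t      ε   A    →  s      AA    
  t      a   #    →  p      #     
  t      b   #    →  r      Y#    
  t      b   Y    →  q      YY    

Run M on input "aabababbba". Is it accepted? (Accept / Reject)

Reject

(p, aabababbba, #)
  ε-move, top #: go to s, push # → (s, aabababbba, #)
  read a, top #: go to s, push Y# → (s, abababbba, Y#)
  read a, top Y: go to s, push AY → (s, bababbba, AY#)
  read b, top A: go to s, push ε → (s, ababbba, Y#)
  read a, top Y: go to s, push AY → (s, babbba, AY#)
  read b, top A: go to s, push ε → (s, abbba, Y#)
  read a, top Y: go to s, push AY → (s, bbba, AY#)
  read b, top A: go to s, push ε → (s, bba, Y#)
No transition applies at (s, bba, Y#); input not fully consumed.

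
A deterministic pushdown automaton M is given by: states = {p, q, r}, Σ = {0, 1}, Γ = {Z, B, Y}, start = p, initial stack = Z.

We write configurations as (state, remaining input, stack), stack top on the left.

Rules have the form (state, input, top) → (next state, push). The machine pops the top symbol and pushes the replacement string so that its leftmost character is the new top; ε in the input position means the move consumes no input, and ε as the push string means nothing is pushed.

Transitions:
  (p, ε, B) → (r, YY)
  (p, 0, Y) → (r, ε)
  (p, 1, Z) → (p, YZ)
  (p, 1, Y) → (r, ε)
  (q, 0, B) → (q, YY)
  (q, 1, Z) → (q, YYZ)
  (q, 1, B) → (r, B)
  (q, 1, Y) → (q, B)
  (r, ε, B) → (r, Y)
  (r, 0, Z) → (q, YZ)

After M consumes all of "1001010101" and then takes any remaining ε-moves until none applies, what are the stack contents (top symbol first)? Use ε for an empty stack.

(p, 1001010101, Z)
  read 1, top Z: go to p, push YZ → (p, 001010101, YZ)
  read 0, top Y: go to r, push ε → (r, 01010101, Z)
  read 0, top Z: go to q, push YZ → (q, 1010101, YZ)
  read 1, top Y: go to q, push B → (q, 010101, BZ)
  read 0, top B: go to q, push YY → (q, 10101, YYZ)
  read 1, top Y: go to q, push B → (q, 0101, BYZ)
  read 0, top B: go to q, push YY → (q, 101, YYYZ)
  read 1, top Y: go to q, push B → (q, 01, BYYZ)
  read 0, top B: go to q, push YY → (q, 1, YYYYZ)
  read 1, top Y: go to q, push B → (q, ε, BYYYZ)
All input consumed in state q with stack BYYYZ.

BYYYZ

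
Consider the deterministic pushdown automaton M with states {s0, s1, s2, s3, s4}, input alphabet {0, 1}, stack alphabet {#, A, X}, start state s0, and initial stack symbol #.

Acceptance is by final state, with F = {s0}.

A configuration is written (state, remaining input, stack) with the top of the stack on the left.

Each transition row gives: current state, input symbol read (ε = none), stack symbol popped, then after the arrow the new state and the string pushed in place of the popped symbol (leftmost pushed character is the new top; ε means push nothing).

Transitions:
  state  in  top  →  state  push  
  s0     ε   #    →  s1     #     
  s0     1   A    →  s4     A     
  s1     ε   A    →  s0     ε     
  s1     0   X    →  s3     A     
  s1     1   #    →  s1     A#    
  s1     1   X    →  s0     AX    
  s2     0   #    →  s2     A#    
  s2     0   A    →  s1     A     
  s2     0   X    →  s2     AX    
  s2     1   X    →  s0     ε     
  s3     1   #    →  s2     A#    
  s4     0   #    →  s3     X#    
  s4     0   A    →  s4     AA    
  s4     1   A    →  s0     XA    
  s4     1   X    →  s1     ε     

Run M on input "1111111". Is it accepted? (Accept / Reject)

(s0, 1111111, #)
  ε-move, top #: go to s1, push # → (s1, 1111111, #)
  read 1, top #: go to s1, push A# → (s1, 111111, A#)
  ε-move, top A: go to s0, push ε → (s0, 111111, #)
  ε-move, top #: go to s1, push # → (s1, 111111, #)
  read 1, top #: go to s1, push A# → (s1, 11111, A#)
  ε-move, top A: go to s0, push ε → (s0, 11111, #)
  ε-move, top #: go to s1, push # → (s1, 11111, #)
  read 1, top #: go to s1, push A# → (s1, 1111, A#)
  ε-move, top A: go to s0, push ε → (s0, 1111, #)
  ε-move, top #: go to s1, push # → (s1, 1111, #)
  read 1, top #: go to s1, push A# → (s1, 111, A#)
  ε-move, top A: go to s0, push ε → (s0, 111, #)
  ε-move, top #: go to s1, push # → (s1, 111, #)
  read 1, top #: go to s1, push A# → (s1, 11, A#)
  ε-move, top A: go to s0, push ε → (s0, 11, #)
  ε-move, top #: go to s1, push # → (s1, 11, #)
  read 1, top #: go to s1, push A# → (s1, 1, A#)
  ε-move, top A: go to s0, push ε → (s0, 1, #)
  ε-move, top #: go to s1, push # → (s1, 1, #)
  read 1, top #: go to s1, push A# → (s1, ε, A#)
  ε-move, top A: go to s0, push ε → (s0, ε, #)
All input consumed; state s0 ∈ F.

Accept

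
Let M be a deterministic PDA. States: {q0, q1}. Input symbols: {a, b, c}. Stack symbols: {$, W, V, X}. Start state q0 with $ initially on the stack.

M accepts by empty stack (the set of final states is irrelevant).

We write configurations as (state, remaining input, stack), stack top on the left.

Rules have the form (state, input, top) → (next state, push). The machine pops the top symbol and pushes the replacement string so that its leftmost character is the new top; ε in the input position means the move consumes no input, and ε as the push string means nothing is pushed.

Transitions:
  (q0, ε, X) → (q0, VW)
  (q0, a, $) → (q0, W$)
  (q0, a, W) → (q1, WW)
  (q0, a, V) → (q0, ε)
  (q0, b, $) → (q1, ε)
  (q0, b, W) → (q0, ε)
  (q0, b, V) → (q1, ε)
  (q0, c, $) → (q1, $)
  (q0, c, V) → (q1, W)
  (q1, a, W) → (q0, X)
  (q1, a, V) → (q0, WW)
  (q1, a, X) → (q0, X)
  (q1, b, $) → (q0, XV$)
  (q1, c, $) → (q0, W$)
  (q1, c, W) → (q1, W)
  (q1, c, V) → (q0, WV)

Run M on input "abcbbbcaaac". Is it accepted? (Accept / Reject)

Reject

(q0, abcbbbcaaac, $)
  read a, top $: go to q0, push W$ → (q0, bcbbbcaaac, W$)
  read b, top W: go to q0, push ε → (q0, cbbbcaaac, $)
  read c, top $: go to q1, push $ → (q1, bbbcaaac, $)
  read b, top $: go to q0, push XV$ → (q0, bbcaaac, XV$)
  ε-move, top X: go to q0, push VW → (q0, bbcaaac, VWV$)
  read b, top V: go to q1, push ε → (q1, bcaaac, WV$)
No transition applies at (q1, bcaaac, WV$); input not fully consumed.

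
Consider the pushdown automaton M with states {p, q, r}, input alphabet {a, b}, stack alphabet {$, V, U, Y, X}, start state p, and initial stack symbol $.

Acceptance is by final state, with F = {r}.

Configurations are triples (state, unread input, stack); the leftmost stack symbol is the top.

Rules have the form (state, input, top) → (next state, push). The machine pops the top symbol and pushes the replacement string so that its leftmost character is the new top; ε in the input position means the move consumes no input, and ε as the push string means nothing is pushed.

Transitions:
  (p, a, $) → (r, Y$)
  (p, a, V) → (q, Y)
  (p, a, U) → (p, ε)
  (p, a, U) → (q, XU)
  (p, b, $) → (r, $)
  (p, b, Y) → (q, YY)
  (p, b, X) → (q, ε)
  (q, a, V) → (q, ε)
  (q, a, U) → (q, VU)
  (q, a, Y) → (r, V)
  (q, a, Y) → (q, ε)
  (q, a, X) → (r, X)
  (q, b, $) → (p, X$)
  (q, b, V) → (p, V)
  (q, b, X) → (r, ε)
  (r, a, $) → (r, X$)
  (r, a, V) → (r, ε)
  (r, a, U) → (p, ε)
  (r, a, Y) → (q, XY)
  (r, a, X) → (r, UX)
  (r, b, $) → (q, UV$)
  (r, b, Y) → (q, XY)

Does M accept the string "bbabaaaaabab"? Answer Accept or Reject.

Reject

No computation consumes all input and reaches a final state.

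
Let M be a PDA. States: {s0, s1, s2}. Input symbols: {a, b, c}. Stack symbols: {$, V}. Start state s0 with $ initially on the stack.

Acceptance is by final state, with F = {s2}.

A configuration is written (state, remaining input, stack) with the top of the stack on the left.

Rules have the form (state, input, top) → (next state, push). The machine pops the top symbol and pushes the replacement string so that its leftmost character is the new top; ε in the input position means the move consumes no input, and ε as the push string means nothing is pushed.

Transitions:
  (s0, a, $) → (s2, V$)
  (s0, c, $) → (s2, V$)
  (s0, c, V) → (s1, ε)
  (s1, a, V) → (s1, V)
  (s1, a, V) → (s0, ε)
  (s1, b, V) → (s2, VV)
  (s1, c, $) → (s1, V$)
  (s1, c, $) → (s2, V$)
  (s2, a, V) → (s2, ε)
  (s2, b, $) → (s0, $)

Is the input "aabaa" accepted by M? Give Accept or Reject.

Accept

One accepting computation: (s0, aabaa, $) ⊢ (s2, abaa, V$) ⊢ (s2, baa, $) ⊢ (s0, aa, $) ⊢ (s2, a, V$) ⊢ (s2, ε, $)
All input consumed and state s2 ∈ F.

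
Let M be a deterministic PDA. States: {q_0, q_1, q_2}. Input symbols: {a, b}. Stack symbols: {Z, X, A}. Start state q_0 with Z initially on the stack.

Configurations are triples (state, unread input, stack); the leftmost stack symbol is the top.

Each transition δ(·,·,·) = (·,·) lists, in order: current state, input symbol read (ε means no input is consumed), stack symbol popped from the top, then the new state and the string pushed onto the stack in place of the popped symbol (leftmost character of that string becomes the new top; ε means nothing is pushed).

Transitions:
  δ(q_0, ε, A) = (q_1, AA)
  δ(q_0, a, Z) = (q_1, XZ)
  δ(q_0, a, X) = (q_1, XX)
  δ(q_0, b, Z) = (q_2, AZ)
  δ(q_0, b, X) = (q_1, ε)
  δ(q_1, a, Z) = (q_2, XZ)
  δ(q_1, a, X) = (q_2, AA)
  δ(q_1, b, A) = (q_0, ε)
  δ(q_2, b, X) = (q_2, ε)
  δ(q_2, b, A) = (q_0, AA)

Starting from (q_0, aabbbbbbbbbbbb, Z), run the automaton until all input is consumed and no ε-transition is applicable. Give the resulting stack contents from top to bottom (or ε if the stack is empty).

AAAAZ

(q_0, aabbbbbbbbbbbb, Z)
  read a, top Z: go to q_1, push XZ → (q_1, abbbbbbbbbbbb, XZ)
  read a, top X: go to q_2, push AA → (q_2, bbbbbbbbbbbb, AAZ)
  read b, top A: go to q_0, push AA → (q_0, bbbbbbbbbbb, AAAZ)
  ε-move, top A: go to q_1, push AA → (q_1, bbbbbbbbbbb, AAAAZ)
  read b, top A: go to q_0, push ε → (q_0, bbbbbbbbbb, AAAZ)
  ε-move, top A: go to q_1, push AA → (q_1, bbbbbbbbbb, AAAAZ)
  read b, top A: go to q_0, push ε → (q_0, bbbbbbbbb, AAAZ)
  ε-move, top A: go to q_1, push AA → (q_1, bbbbbbbbb, AAAAZ)
  read b, top A: go to q_0, push ε → (q_0, bbbbbbbb, AAAZ)
  ε-move, top A: go to q_1, push AA → (q_1, bbbbbbbb, AAAAZ)
  read b, top A: go to q_0, push ε → (q_0, bbbbbbb, AAAZ)
  ε-move, top A: go to q_1, push AA → (q_1, bbbbbbb, AAAAZ)
  read b, top A: go to q_0, push ε → (q_0, bbbbbb, AAAZ)
  ε-move, top A: go to q_1, push AA → (q_1, bbbbbb, AAAAZ)
  read b, top A: go to q_0, push ε → (q_0, bbbbb, AAAZ)
  ε-move, top A: go to q_1, push AA → (q_1, bbbbb, AAAAZ)
  read b, top A: go to q_0, push ε → (q_0, bbbb, AAAZ)
  ε-move, top A: go to q_1, push AA → (q_1, bbbb, AAAAZ)
  read b, top A: go to q_0, push ε → (q_0, bbb, AAAZ)
  ε-move, top A: go to q_1, push AA → (q_1, bbb, AAAAZ)
  read b, top A: go to q_0, push ε → (q_0, bb, AAAZ)
  ε-move, top A: go to q_1, push AA → (q_1, bb, AAAAZ)
  read b, top A: go to q_0, push ε → (q_0, b, AAAZ)
  ε-move, top A: go to q_1, push AA → (q_1, b, AAAAZ)
  read b, top A: go to q_0, push ε → (q_0, ε, AAAZ)
  ε-move, top A: go to q_1, push AA → (q_1, ε, AAAAZ)
All input consumed in state q_1 with stack AAAAZ.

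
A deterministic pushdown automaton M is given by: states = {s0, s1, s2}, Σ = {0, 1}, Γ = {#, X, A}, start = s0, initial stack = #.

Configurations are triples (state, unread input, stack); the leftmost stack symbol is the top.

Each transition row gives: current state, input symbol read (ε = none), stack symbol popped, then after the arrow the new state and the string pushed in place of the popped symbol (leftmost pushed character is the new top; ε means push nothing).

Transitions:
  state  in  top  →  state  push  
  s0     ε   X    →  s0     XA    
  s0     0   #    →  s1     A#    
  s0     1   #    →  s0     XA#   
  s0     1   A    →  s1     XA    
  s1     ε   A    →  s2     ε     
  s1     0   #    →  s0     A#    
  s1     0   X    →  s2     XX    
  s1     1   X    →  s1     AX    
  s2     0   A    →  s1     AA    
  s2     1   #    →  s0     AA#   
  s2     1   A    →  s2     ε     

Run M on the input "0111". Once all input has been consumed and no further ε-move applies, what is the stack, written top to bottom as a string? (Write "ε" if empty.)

(s0, 0111, #) ⊢ (s1, 111, A#) ⊢ (s2, 111, #) ⊢ (s0, 11, AA#) ⊢ (s1, 1, XAA#) ⊢ (s1, ε, AXAA#) ⊢ (s2, ε, XAA#)
All input consumed in state s2 with stack XAA#.

XAA#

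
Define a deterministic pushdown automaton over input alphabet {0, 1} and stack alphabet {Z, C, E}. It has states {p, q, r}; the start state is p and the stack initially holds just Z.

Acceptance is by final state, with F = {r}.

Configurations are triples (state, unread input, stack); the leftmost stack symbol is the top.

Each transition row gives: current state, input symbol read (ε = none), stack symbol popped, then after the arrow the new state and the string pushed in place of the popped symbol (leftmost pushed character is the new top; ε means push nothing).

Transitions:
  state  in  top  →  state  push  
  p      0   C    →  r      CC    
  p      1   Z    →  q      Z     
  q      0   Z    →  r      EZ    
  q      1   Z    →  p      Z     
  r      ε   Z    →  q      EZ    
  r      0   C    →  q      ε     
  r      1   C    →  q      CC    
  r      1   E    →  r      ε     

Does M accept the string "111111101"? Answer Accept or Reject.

Accept

(p, 111111101, Z) ⊢ (q, 11111101, Z) ⊢ (p, 1111101, Z) ⊢ (q, 111101, Z) ⊢ (p, 11101, Z) ⊢ (q, 1101, Z) ⊢ (p, 101, Z) ⊢ (q, 01, Z) ⊢ (r, 1, EZ) ⊢ (r, ε, Z)
All input consumed; state r ∈ F.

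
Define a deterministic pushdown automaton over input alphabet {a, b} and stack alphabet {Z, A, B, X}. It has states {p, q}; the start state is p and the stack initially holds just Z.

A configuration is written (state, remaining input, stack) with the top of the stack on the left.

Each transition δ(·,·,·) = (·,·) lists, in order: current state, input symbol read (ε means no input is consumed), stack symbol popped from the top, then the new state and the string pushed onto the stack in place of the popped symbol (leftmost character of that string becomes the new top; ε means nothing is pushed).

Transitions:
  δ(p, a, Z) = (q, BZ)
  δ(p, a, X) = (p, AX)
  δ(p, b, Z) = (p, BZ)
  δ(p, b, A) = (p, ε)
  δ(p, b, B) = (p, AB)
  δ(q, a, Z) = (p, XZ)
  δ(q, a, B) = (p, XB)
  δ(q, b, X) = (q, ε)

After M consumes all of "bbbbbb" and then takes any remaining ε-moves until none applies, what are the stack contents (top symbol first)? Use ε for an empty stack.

ABZ

(p, bbbbbb, Z)
  read b, top Z: go to p, push BZ → (p, bbbbb, BZ)
  read b, top B: go to p, push AB → (p, bbbb, ABZ)
  read b, top A: go to p, push ε → (p, bbb, BZ)
  read b, top B: go to p, push AB → (p, bb, ABZ)
  read b, top A: go to p, push ε → (p, b, BZ)
  read b, top B: go to p, push AB → (p, ε, ABZ)
All input consumed in state p with stack ABZ.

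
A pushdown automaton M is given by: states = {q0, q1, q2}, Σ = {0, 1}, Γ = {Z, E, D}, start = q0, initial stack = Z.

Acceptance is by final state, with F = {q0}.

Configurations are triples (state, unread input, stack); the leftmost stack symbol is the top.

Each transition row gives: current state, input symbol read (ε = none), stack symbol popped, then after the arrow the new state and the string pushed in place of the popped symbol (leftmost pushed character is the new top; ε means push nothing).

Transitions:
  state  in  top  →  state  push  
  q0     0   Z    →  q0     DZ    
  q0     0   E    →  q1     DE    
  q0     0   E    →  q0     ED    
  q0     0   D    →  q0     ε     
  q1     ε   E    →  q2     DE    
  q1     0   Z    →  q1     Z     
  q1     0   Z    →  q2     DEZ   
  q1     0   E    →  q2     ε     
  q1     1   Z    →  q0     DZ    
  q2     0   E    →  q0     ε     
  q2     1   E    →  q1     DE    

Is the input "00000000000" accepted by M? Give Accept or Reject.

One accepting computation: (q0, 00000000000, Z) ⊢ (q0, 0000000000, DZ) ⊢ (q0, 000000000, Z) ⊢ (q0, 00000000, DZ) ⊢ (q0, 0000000, Z) ⊢ (q0, 000000, DZ) ⊢ (q0, 00000, Z) ⊢ (q0, 0000, DZ) ⊢ (q0, 000, Z) ⊢ (q0, 00, DZ) ⊢ (q0, 0, Z) ⊢ (q0, ε, DZ)
All input consumed and state q0 ∈ F.

Accept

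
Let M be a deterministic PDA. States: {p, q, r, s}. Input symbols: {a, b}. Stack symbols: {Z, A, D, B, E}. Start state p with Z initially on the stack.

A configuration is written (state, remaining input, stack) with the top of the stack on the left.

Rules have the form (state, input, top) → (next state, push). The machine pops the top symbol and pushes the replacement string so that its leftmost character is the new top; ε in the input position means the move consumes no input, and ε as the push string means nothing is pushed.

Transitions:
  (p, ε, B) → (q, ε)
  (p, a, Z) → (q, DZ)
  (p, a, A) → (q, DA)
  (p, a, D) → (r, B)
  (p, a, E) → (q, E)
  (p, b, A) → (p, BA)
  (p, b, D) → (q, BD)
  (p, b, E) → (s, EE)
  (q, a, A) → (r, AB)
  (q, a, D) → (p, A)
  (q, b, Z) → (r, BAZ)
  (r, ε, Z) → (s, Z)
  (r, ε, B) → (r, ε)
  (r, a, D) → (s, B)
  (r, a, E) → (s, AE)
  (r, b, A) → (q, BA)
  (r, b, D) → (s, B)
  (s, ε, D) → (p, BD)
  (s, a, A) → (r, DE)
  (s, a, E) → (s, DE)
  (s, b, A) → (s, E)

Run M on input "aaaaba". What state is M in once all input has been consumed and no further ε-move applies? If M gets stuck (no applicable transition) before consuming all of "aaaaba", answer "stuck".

r

(p, aaaaba, Z)
  read a, top Z: go to q, push DZ → (q, aaaba, DZ)
  read a, top D: go to p, push A → (p, aaba, AZ)
  read a, top A: go to q, push DA → (q, aba, DAZ)
  read a, top D: go to p, push A → (p, ba, AAZ)
  read b, top A: go to p, push BA → (p, a, BAAZ)
  ε-move, top B: go to q, push ε → (q, a, AAZ)
  read a, top A: go to r, push AB → (r, ε, ABAZ)
All input consumed; M is in state r.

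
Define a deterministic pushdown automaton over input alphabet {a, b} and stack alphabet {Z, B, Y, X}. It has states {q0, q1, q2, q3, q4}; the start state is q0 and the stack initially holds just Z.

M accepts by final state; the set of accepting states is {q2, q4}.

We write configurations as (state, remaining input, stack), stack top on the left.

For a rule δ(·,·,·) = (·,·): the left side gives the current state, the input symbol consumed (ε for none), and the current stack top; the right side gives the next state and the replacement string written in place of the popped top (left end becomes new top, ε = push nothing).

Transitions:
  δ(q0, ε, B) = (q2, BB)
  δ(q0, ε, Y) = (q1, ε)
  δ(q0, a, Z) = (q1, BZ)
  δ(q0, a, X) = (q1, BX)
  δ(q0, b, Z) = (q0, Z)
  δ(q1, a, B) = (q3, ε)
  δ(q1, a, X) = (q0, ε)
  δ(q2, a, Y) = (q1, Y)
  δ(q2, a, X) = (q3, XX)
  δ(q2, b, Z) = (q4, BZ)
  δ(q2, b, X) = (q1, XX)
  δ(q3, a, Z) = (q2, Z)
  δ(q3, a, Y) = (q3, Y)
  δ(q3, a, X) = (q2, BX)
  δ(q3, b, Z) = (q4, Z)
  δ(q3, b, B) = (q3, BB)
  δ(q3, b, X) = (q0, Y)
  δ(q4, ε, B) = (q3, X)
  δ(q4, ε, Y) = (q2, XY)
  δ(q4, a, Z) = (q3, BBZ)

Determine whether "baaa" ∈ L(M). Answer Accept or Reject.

(q0, baaa, Z)
  read b, top Z: go to q0, push Z → (q0, aaa, Z)
  read a, top Z: go to q1, push BZ → (q1, aa, BZ)
  read a, top B: go to q3, push ε → (q3, a, Z)
  read a, top Z: go to q2, push Z → (q2, ε, Z)
All input consumed; state q2 ∈ F.

Accept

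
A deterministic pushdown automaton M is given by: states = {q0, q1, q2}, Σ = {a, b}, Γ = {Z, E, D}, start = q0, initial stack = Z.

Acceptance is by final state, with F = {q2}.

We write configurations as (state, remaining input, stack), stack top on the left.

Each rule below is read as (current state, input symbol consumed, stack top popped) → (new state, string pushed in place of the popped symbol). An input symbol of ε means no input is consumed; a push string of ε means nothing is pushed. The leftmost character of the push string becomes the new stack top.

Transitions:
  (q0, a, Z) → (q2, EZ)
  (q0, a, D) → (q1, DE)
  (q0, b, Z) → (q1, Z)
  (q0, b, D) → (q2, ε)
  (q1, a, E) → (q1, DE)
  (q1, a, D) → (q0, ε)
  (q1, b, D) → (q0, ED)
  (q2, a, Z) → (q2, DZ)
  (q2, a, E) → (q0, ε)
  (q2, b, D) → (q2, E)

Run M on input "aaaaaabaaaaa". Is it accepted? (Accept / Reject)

(q0, aaaaaabaaaaa, Z) ⊢ (q2, aaaaabaaaaa, EZ) ⊢ (q0, aaaabaaaaa, Z) ⊢ (q2, aaabaaaaa, EZ) ⊢ (q0, aabaaaaa, Z) ⊢ (q2, abaaaaa, EZ) ⊢ (q0, baaaaa, Z) ⊢ (q1, aaaaa, Z)
No transition applies at (q1, aaaaa, Z); input not fully consumed.

Reject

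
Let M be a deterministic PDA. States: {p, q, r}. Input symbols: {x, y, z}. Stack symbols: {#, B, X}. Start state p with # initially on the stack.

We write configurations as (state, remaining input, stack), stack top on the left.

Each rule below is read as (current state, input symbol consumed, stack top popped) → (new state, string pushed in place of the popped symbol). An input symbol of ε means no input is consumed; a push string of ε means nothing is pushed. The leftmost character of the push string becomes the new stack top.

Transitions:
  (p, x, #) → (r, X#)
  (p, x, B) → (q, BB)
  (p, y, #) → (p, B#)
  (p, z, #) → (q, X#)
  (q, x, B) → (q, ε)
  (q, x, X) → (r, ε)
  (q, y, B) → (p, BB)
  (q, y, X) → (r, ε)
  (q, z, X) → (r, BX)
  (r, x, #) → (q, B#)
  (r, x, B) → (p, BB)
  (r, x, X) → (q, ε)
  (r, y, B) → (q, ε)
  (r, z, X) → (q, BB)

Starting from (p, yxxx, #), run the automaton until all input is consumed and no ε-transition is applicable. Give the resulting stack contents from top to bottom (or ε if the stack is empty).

#

(p, yxxx, #) ⊢ (p, xxx, B#) ⊢ (q, xx, BB#) ⊢ (q, x, B#) ⊢ (q, ε, #)
All input consumed in state q with stack #.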